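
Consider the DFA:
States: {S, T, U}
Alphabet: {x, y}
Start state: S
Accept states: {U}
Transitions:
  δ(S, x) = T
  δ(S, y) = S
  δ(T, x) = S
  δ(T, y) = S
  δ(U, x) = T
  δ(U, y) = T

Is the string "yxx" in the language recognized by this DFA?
Processing string "yxx":
  S --y--> S
  S --x--> T
  T --x--> S
Final state: S
Accept states: {U}
No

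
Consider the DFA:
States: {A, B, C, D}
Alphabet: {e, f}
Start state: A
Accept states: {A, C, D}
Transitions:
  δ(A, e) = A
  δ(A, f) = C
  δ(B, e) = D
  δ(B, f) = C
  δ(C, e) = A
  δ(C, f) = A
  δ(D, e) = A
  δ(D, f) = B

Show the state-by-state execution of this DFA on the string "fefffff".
read 'f': A → C
  read 'e': C → A
  read 'f': A → C
  read 'f': C → A
  read 'f': A → C
  read 'f': C → A
  read 'f': A → C
A -> C -> A -> C -> A -> C -> A -> C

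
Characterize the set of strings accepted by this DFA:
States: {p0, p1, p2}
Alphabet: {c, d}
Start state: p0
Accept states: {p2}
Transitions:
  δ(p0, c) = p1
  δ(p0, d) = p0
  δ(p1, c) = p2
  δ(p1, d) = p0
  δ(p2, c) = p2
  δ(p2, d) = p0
Testing a few strings:
  'd' → reject
  'dccd' → reject
  'cdcd' → reject
  'c' → reject
State roles: p0=last symbol not c; p1=one trailing c; p2=two trailing c's
All strings over {c,d} ending with cc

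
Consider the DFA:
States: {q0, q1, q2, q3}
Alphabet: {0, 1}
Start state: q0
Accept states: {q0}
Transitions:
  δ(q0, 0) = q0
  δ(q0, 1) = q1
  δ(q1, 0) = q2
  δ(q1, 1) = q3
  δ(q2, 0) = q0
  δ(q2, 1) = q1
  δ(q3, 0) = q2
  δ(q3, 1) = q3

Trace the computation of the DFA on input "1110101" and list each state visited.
read '1': q0 → q1
  read '1': q1 → q3
  read '1': q3 → q3
  read '0': q3 → q2
  read '1': q2 → q1
  read '0': q1 → q2
  read '1': q2 → q1
q0 -> q1 -> q3 -> q3 -> q2 -> q1 -> q2 -> q1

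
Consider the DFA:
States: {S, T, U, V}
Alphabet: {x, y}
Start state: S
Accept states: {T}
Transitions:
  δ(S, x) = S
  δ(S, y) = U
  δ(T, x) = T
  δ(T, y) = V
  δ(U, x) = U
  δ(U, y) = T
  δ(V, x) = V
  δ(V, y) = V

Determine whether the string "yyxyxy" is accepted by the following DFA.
Processing string "yyxyxy":
  S --y--> U
  U --y--> T
  T --x--> T
  T --y--> V
  V --x--> V
  V --y--> V
Final state: V
Accept states: {T}
No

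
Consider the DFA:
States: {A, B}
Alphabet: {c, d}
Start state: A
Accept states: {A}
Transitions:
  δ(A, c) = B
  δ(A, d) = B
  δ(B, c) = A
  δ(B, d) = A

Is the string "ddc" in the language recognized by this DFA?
Processing string "ddc":
  A --d--> B
  B --d--> A
  A --c--> B
Final state: B
Accept states: {A}
No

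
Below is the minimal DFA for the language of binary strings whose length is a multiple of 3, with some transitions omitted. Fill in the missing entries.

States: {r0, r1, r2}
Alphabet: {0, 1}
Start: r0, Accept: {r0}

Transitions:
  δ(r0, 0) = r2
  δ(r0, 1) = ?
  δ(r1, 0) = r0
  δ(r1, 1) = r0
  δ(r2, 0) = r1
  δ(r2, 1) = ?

From the language and accept set, identify what each state tracks — r0: length ≡ 0 (mod 3); r1: length ≡ 2 (mod 3); r2: length ≡ 1 (mod 3).
Each missing δ(q, a) is the state matching the new tracked value after reading a.
δ(r0, 1) = r2; δ(r2, 1) = r1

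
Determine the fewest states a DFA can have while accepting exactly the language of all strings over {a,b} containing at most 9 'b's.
By Myhill–Nerode, count the distinguishable equivalence classes: 11 classes — having seen 0, 1, …, 9, or >9 copies of 'b'; counts 0 through 9 are accepting and >9 is dead.
11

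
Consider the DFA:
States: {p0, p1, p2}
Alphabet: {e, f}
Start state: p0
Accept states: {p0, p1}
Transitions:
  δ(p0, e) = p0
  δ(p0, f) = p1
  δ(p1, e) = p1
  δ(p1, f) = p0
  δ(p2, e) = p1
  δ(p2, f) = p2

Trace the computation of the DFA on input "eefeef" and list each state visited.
read 'e': p0 → p0
  read 'e': p0 → p0
  read 'f': p0 → p1
  read 'e': p1 → p1
  read 'e': p1 → p1
  read 'f': p1 → p0
p0 -> p0 -> p0 -> p1 -> p1 -> p1 -> p0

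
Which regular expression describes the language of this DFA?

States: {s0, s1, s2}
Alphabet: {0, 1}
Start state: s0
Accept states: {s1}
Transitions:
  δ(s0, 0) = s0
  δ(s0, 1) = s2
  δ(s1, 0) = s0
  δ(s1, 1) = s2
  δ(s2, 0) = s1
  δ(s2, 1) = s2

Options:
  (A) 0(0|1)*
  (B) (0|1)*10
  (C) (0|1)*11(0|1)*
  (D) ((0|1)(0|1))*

Check each option against the DFA on short strings; one disagreement eliminates an option:
  (A) 0(0|1)*: on '0' the DFA goes s0 → s0 and rejects (s0 ∉ Accept), but the regex matches it → eliminate
  (B) (0|1)*10: agrees with the DFA on every string of length ≤ 6
  (C) (0|1)*11(0|1)*: on '10' the DFA goes s0 → s2 → s1 and accepts (s1 ∈ Accept), but the regex does not match it → eliminate
  (D) ((0|1)(0|1))*: on ε the DFA stays in s0 and rejects (s0 ∉ Accept), but the regex matches it → eliminate
Only (B) is consistent with the DFA.
(B) (0|1)*10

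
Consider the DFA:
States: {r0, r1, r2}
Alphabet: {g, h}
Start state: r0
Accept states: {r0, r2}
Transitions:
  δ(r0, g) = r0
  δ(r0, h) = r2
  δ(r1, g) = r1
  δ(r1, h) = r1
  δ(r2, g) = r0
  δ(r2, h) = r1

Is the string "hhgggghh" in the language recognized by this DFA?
Processing string "hhgggghh":
  r0 --h--> r2
  r2 --h--> r1
  r1 --g--> r1
  r1 --g--> r1
  r1 --g--> r1
  r1 --g--> r1
  r1 --h--> r1
  r1 --h--> r1
Final state: r1
Accept states: {r0, r2}
No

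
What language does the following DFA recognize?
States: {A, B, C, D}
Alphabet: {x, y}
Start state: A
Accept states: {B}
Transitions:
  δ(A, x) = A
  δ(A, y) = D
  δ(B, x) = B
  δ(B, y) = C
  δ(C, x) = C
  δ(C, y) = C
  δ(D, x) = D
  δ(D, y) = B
Testing a few strings:
  'xxyy' → accept
  'y' → reject
  'x' → reject
  'xy' → reject
State roles: A=zero y's; B=two y's; C=≥ three y's (dead); D=one y
All strings over {x,y} containing exactly two y's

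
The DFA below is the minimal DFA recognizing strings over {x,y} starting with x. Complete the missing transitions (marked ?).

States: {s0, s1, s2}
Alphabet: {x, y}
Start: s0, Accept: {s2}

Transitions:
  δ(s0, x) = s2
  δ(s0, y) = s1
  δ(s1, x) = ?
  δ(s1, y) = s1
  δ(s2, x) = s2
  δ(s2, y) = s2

From the language and accept set, identify what each state tracks — s0: no input read; s1: started with y (dead); s2: started with x.
Each missing δ(q, a) is the state matching the new tracked value after reading a.
δ(s1, x) = s1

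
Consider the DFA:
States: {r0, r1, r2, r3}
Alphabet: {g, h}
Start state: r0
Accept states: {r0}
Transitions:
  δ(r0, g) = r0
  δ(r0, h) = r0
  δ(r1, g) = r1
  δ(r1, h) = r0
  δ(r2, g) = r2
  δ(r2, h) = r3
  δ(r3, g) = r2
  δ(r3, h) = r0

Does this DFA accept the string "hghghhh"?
Processing string "hghghhh":
  r0 --h--> r0
  r0 --g--> r0
  r0 --h--> r0
  r0 --g--> r0
  r0 --h--> r0
  r0 --h--> r0
  r0 --h--> r0
Final state: r0
Accept states: {r0}
Yes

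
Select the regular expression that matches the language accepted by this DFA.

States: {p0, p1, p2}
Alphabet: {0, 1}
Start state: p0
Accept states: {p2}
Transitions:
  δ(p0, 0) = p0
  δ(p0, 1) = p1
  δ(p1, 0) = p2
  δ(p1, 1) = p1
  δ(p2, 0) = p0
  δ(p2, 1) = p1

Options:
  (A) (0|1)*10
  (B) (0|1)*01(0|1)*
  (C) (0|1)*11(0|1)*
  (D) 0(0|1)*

Check each option against the DFA on short strings; one disagreement eliminates an option:
  (A) (0|1)*10: agrees with the DFA on every string of length ≤ 6
  (B) (0|1)*01(0|1)*: on '01' the DFA goes p0 → p0 → p1 and rejects (p1 ∉ Accept), but the regex matches it → eliminate
  (C) (0|1)*11(0|1)*: on '10' the DFA goes p0 → p1 → p2 and accepts (p2 ∈ Accept), but the regex does not match it → eliminate
  (D) 0(0|1)*: on '0' the DFA goes p0 → p0 and rejects (p0 ∉ Accept), but the regex matches it → eliminate
Only (A) is consistent with the DFA.
(A) (0|1)*10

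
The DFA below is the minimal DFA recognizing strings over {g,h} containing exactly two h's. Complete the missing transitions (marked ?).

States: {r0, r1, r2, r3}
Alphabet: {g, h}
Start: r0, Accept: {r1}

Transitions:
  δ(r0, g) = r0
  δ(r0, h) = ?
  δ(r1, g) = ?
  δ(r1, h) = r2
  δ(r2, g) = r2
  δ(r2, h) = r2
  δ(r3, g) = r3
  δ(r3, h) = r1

From the language and accept set, identify what each state tracks — r0: zero h's; r1: two h's; r2: ≥ three h's (dead); r3: one h.
Each missing δ(q, a) is the state matching the new tracked value after reading a.
δ(r0, h) = r3; δ(r1, g) = r1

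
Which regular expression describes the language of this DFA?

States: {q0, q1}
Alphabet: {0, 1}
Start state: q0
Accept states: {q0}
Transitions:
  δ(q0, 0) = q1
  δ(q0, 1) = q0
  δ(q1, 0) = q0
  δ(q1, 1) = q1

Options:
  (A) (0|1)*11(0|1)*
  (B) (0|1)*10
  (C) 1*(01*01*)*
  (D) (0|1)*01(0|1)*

Check each option against the DFA on short strings; one disagreement eliminates an option:
  (A) (0|1)*11(0|1)*: on ε the DFA stays in q0 and accepts (q0 ∈ Accept), but the regex does not match it → eliminate
  (B) (0|1)*10: on ε the DFA stays in q0 and accepts (q0 ∈ Accept), but the regex does not match it → eliminate
  (C) 1*(01*01*)*: agrees with the DFA on every string of length ≤ 6
  (D) (0|1)*01(0|1)*: on ε the DFA stays in q0 and accepts (q0 ∈ Accept), but the regex does not match it → eliminate
Only (C) is consistent with the DFA.
(C) 1*(01*01*)*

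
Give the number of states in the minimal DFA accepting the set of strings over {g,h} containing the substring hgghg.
By Myhill–Nerode, count the distinguishable equivalence classes: 6 classes — one per longest suffix of the input that is a prefix of 'hgghg' (lengths 0 through 4), plus an absorbing 'already seen hgghg' class.
6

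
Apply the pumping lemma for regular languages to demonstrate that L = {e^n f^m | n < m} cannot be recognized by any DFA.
Assume L is regular with pumping length p. Idea: pumping up the e-block makes the e-count reach the f-count.
Choose s = e^p f^(p+1) ∈ L. By the pumping lemma, s = xyz with |xy| ≤ p, |y| > 0, so y = e^k with k ≥ 1. Then xy²z = e^(p+k) f^(p+1). Since p+k ≥ p+1, the number of e's is no longer strictly less than the number of f's, so xy²z ∉ L.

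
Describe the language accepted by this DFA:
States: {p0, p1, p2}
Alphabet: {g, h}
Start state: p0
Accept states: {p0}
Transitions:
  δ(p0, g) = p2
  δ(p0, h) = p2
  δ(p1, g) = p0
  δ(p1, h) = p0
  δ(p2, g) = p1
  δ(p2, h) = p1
Testing a few strings:
  'ghg' → accept
  'hh' → reject
  'gggh' → reject
  'g' → reject
State roles: p0=length ≡ 0 (mod 3); p1=length ≡ 2 (mod 3); p2=length ≡ 1 (mod 3)
All strings over {g,h} whose length is a multiple of 3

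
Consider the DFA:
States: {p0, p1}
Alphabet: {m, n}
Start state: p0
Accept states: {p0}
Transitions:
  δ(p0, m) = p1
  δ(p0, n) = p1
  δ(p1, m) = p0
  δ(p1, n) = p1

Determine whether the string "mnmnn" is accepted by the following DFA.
Processing string "mnmnn":
  p0 --m--> p1
  p1 --n--> p1
  p1 --m--> p0
  p0 --n--> p1
  p1 --n--> p1
Final state: p1
Accept states: {p0}
No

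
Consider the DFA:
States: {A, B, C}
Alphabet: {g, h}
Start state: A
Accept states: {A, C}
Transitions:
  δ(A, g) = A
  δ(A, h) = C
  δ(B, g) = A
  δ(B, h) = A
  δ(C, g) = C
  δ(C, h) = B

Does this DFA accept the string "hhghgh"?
Processing string "hhghgh":
  A --h--> C
  C --h--> B
  B --g--> A
  A --h--> C
  C --g--> C
  C --h--> B
Final state: B
Accept states: {A, C}
No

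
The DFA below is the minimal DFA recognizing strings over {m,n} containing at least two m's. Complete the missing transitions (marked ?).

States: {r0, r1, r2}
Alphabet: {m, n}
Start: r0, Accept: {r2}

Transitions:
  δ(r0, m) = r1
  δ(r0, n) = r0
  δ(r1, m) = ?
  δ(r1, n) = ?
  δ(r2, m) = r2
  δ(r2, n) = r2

From the language and accept set, identify what each state tracks — r0: zero m's seen; r1: one m seen; r2: ≥ two m's seen.
Each missing δ(q, a) is the state matching the new tracked value after reading a.
δ(r1, m) = r2; δ(r1, n) = r1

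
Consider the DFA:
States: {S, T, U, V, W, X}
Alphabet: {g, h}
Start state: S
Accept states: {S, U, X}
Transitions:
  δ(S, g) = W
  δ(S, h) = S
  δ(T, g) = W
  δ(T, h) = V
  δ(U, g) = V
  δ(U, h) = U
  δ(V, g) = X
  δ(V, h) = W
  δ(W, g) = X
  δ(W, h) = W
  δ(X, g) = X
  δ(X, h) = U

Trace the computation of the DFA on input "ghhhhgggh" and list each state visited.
read 'g': S → W
  read 'h': W → W
  read 'h': W → W
  read 'h': W → W
  read 'h': W → W
  read 'g': W → X
  read 'g': X → X
  read 'g': X → X
  read 'h': X → U
S -> W -> W -> W -> W -> W -> X -> X -> X -> U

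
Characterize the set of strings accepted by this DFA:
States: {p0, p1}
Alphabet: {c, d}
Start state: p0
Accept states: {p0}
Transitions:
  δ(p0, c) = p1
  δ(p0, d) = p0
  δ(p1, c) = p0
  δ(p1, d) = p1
Testing a few strings:
  'd' → accept
  'cd' → reject
  'dcc' → accept
  'dc' → reject
State roles: p0=even number of c's so far; p1=odd number of c's so far
All strings over {c,d} with an even number of c's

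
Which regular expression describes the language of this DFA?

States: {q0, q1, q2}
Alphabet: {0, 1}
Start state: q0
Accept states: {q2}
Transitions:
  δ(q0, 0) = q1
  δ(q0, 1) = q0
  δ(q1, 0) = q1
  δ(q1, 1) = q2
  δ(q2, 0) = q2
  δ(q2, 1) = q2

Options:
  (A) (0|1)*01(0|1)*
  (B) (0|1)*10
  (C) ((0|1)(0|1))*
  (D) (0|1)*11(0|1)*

Check each option against the DFA on short strings; one disagreement eliminates an option:
  (A) (0|1)*01(0|1)*: agrees with the DFA on every string of length ≤ 6
  (B) (0|1)*10: on '01' the DFA goes q0 → q1 → q2 and accepts (q2 ∈ Accept), but the regex does not match it → eliminate
  (C) ((0|1)(0|1))*: on ε the DFA stays in q0 and rejects (q0 ∉ Accept), but the regex matches it → eliminate
  (D) (0|1)*11(0|1)*: on '01' the DFA goes q0 → q1 → q2 and accepts (q2 ∈ Accept), but the regex does not match it → eliminate
Only (A) is consistent with the DFA.
(A) (0|1)*01(0|1)*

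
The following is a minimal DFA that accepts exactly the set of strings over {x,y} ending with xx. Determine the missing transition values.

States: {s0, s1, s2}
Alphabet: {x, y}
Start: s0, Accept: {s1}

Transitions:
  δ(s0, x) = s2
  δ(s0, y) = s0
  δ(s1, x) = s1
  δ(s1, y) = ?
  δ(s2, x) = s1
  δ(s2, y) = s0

From the language and accept set, identify what each state tracks — s0: last symbol not x; s1: two trailing x's; s2: one trailing x.
Each missing δ(q, a) is the state matching the new tracked value after reading a.
δ(s1, y) = s0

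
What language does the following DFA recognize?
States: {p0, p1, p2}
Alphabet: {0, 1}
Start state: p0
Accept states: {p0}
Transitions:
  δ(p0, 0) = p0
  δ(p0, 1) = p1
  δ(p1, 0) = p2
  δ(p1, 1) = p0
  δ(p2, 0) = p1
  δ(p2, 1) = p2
Testing a few strings:
  '11' → accept
  '001' → reject
  '01' → reject
  '0000' → accept
State roles: p0=value ≡ 0 (mod 3); p1=value ≡ 1 (mod 3); p2=value ≡ 2 (mod 3)
All binary strings representing a multiple of 3 (read in base 2; leading zeros allowed and ε counts as 0)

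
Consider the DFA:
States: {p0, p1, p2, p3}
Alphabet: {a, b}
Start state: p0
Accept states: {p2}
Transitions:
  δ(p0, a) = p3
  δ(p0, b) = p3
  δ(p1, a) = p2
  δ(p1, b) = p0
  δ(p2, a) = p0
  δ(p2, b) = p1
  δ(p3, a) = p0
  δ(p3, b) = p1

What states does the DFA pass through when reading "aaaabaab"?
read 'a': p0 → p3
  read 'a': p3 → p0
  read 'a': p0 → p3
  read 'a': p3 → p0
  read 'b': p0 → p3
  read 'a': p3 → p0
  read 'a': p0 → p3
  read 'b': p3 → p1
p0 -> p3 -> p0 -> p3 -> p0 -> p3 -> p0 -> p3 -> p1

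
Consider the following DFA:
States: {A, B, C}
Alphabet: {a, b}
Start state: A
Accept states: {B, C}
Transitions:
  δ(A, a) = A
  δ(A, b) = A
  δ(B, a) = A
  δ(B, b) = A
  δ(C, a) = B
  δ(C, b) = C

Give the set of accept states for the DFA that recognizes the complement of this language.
Complement accept states = All states \ Original accept states
= {A, B, C} \ {B, C}
{A}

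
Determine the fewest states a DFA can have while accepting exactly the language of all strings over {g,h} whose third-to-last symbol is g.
By Myhill–Nerode, count the distinguishable equivalence classes: 2^3 = 8 classes — the DFA must remember the last 3 symbols read; every pair of distinct length-3 suffixes is distinguishable by some continuation.
8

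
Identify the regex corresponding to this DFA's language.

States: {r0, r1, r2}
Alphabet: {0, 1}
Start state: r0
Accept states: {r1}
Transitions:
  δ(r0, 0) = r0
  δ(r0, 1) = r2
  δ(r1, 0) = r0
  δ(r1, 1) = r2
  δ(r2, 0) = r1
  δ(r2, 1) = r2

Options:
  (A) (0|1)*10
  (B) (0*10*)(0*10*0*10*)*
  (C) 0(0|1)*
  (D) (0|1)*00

Check each option against the DFA on short strings; one disagreement eliminates an option:
  (A) (0|1)*10: agrees with the DFA on every string of length ≤ 6
  (B) (0*10*)(0*10*0*10*)*: on '1' the DFA goes r0 → r2 and rejects (r2 ∉ Accept), but the regex matches it → eliminate
  (C) 0(0|1)*: on '0' the DFA goes r0 → r0 and rejects (r0 ∉ Accept), but the regex matches it → eliminate
  (D) (0|1)*00: on '00' the DFA goes r0 → r0 → r0 and rejects (r0 ∉ Accept), but the regex matches it → eliminate
Only (A) is consistent with the DFA.
(A) (0|1)*10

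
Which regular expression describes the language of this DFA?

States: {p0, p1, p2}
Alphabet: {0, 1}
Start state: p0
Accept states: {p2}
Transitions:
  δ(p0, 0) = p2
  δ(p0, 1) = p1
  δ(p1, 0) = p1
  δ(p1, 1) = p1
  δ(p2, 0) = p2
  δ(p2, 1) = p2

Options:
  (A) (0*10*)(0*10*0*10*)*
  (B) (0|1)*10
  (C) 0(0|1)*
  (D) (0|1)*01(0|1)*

Check each option against the DFA on short strings; one disagreement eliminates an option:
  (A) (0*10*)(0*10*0*10*)*: on '0' the DFA goes p0 → p2 and accepts (p2 ∈ Accept), but the regex does not match it → eliminate
  (B) (0|1)*10: on '0' the DFA goes p0 → p2 and accepts (p2 ∈ Accept), but the regex does not match it → eliminate
  (C) 0(0|1)*: agrees with the DFA on every string of length ≤ 6
  (D) (0|1)*01(0|1)*: on '0' the DFA goes p0 → p2 and accepts (p2 ∈ Accept), but the regex does not match it → eliminate
Only (C) is consistent with the DFA.
(C) 0(0|1)*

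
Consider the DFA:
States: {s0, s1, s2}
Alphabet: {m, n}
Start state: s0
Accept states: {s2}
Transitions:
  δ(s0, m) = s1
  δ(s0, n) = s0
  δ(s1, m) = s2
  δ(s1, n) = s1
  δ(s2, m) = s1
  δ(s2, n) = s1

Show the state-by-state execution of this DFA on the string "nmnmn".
read 'n': s0 → s0
  read 'm': s0 → s1
  read 'n': s1 → s1
  read 'm': s1 → s2
  read 'n': s2 → s1
s0 -> s0 -> s1 -> s1 -> s2 -> s1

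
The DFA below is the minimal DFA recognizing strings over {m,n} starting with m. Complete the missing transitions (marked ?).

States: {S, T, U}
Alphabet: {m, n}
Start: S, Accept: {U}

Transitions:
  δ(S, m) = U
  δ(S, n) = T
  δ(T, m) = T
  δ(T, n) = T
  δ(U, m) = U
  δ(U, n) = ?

From the language and accept set, identify what each state tracks — S: no input read; T: started with n (dead); U: started with m.
Each missing δ(q, a) is the state matching the new tracked value after reading a.
δ(U, n) = U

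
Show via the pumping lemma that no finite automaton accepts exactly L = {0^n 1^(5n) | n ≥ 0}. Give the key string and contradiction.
Assume L is regular with pumping length p. Idea: pumping the 0-block breaks the 1:5 ratio.
Choose s = 0^p 1^(5p) (length 6p ≥ p). By the pumping lemma, s = xyz with |xy| ≤ p, |y| > 0, so y = 0^k with k ≥ 1. Then xy²z = 0^(p+k) 1^(5p). For this to be in L we would need 5p = 5(p+k), i.e. 5k = 0, contradicting k ≥ 1. So xy²z ∉ L.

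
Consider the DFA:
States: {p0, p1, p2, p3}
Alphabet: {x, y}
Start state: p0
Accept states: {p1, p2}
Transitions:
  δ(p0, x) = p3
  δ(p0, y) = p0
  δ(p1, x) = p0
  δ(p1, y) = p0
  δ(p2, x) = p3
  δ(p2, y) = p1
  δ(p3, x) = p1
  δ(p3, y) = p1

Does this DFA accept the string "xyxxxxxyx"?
Processing string "xyxxxxxyx":
  p0 --x--> p3
  p3 --y--> p1
  p1 --x--> p0
  p0 --x--> p3
  p3 --x--> p1
  p1 --x--> p0
  p0 --x--> p3
  p3 --y--> p1
  p1 --x--> p0
Final state: p0
Accept states: {p1, p2}
No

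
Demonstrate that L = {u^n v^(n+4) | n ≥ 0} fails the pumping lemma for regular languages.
Assume L is regular with pumping length p. Idea: pumping the u-block breaks the fixed offset of 4.
Choose s = u^p v^(p+4) ∈ L. By the pumping lemma, s = xyz with |xy| ≤ p, |y| > 0, so y = u^k with k ≥ 1. Then xy²z = u^(p+k) v^(p+4). For this to be in L we would need p+4 = (p+k)+4, i.e. k = 0, contradicting k ≥ 1. So xy²z ∉ L.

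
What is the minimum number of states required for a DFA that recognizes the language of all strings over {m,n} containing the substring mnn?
By Myhill–Nerode, count the distinguishable equivalence classes: 4 classes — one per longest suffix of the input that is a prefix of 'mnn' (lengths 0 through 2), plus an absorbing 'already seen mnn' class.
4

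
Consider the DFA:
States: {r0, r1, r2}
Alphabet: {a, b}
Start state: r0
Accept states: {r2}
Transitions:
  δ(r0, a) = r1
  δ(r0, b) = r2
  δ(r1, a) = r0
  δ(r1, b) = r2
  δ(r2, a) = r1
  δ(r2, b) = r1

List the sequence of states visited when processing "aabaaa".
read 'a': r0 → r1
  read 'a': r1 → r0
  read 'b': r0 → r2
  read 'a': r2 → r1
  read 'a': r1 → r0
  read 'a': r0 → r1
r0 -> r1 -> r0 -> r2 -> r1 -> r0 -> r1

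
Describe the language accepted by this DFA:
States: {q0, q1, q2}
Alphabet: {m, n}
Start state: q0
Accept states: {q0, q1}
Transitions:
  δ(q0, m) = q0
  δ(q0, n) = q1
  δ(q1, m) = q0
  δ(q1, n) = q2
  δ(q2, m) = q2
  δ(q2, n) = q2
Testing a few strings:
  'nmmn' → accept
  'm' → accept
  'nnnn' → reject
  'mm' → accept
State roles: q0=last symbol not n (ok); q1=last symbol n (ok); q2=saw nn (dead)
All strings over {m,n} with no two consecutive n's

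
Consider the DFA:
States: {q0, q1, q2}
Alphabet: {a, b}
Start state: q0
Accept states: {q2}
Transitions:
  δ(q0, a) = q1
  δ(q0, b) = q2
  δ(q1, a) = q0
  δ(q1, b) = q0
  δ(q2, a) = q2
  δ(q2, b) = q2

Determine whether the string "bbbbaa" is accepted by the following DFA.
Processing string "bbbbaa":
  q0 --b--> q2
  q2 --b--> q2
  q2 --b--> q2
  q2 --b--> q2
  q2 --a--> q2
  q2 --a--> q2
Final state: q2
Accept states: {q2}
Yes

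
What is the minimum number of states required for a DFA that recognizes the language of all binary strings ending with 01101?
By Myhill–Nerode, count the distinguishable equivalence classes: 6 classes — one per longest suffix of the input that is a prefix of '01101' (lengths 0 through 5); only the length-5 class is accepting.
6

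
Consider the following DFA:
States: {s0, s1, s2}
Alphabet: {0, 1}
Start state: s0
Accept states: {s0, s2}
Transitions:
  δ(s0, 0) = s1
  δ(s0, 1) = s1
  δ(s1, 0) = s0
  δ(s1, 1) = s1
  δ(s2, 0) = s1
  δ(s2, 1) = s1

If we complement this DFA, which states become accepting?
Complement accept states = All states \ Original accept states
= {s0, s1, s2} \ {s0, s2}
{s1}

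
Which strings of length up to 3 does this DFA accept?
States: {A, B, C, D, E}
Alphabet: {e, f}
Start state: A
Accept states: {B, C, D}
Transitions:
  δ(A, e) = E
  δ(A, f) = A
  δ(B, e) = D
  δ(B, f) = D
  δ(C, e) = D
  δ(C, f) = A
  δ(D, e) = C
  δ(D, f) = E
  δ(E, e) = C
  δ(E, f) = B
ee, ef, eee, efe, eff, fee, fef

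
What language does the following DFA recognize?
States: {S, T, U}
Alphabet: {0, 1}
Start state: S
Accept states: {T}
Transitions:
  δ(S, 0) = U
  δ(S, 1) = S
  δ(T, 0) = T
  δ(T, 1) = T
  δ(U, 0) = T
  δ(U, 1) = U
Testing a few strings:
  '0' → reject
  '1000' → accept
  '100' → accept
  '11' → reject
State roles: S=zero 0's seen; T=≥ two 0's seen; U=one 0 seen
All binary strings containing at least two 0's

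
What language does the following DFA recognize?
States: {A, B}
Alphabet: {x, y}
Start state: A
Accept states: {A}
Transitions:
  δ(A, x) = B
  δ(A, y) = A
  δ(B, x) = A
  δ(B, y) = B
Testing a few strings:
  'xy' → reject
  'x' → reject
  'xyx' → accept
  'y' → accept
State roles: A=even number of x's so far; B=odd number of x's so far
All strings over {x,y} with an even number of x's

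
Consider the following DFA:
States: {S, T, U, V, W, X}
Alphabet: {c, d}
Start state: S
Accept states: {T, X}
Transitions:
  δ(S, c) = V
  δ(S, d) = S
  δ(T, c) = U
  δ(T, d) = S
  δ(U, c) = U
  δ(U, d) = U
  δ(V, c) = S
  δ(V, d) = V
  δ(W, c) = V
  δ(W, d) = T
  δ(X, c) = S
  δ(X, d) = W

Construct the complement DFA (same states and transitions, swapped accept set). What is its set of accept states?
Complement accept states = All states \ Original accept states
= {S, T, U, V, W, X} \ {T, X}
{S, U, V, W}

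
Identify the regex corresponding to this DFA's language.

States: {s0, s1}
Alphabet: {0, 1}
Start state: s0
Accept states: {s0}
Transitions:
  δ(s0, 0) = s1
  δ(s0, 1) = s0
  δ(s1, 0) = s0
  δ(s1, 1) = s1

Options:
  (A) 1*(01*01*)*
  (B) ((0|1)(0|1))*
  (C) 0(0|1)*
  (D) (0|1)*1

Check each option against the DFA on short strings; one disagreement eliminates an option:
  (A) 1*(01*01*)*: agrees with the DFA on every string of length ≤ 6
  (B) ((0|1)(0|1))*: on '1' the DFA goes s0 → s0 and accepts (s0 ∈ Accept), but the regex does not match it → eliminate
  (C) 0(0|1)*: on ε the DFA stays in s0 and accepts (s0 ∈ Accept), but the regex does not match it → eliminate
  (D) (0|1)*1: on ε the DFA stays in s0 and accepts (s0 ∈ Accept), but the regex does not match it → eliminate
Only (A) is consistent with the DFA.
(A) 1*(01*01*)*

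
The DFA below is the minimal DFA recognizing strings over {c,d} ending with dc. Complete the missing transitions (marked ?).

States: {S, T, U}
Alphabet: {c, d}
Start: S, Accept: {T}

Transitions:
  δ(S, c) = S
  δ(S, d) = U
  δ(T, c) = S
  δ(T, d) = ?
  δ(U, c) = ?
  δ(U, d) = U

From the language and accept set, identify what each state tracks — S: no suffix match; T: suffix is dc; U: one trailing d.
Each missing δ(q, a) is the state matching the new tracked value after reading a.
δ(T, d) = U; δ(U, c) = T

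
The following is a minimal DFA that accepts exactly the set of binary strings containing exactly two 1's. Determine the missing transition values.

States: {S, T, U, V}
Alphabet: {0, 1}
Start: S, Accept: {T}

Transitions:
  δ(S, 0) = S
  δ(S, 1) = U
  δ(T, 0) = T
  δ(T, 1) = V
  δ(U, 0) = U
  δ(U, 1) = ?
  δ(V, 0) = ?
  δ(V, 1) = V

From the language and accept set, identify what each state tracks — S: zero 1's; T: two 1's; U: one 1; V: ≥ three 1's (dead).
Each missing δ(q, a) is the state matching the new tracked value after reading a.
δ(U, 1) = T; δ(V, 0) = V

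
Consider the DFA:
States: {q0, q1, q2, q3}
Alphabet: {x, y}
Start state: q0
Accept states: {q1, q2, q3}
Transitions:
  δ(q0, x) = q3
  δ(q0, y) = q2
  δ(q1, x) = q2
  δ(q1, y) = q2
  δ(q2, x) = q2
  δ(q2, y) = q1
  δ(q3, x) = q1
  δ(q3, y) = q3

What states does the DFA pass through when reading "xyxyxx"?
read 'x': q0 → q3
  read 'y': q3 → q3
  read 'x': q3 → q1
  read 'y': q1 → q2
  read 'x': q2 → q2
  read 'x': q2 → q2
q0 -> q3 -> q3 -> q1 -> q2 -> q2 -> q2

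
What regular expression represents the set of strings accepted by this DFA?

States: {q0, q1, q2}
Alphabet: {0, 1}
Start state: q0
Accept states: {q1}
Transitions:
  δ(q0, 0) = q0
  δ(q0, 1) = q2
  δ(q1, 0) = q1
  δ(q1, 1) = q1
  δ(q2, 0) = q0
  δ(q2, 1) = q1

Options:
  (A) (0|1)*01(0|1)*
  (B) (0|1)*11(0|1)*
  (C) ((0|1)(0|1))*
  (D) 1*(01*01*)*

Check each option against the DFA on short strings; one disagreement eliminates an option:
  (A) (0|1)*01(0|1)*: on '01' the DFA goes q0 → q0 → q2 and rejects (q2 ∉ Accept), but the regex matches it → eliminate
  (B) (0|1)*11(0|1)*: agrees with the DFA on every string of length ≤ 6
  (C) ((0|1)(0|1))*: on ε the DFA stays in q0 and rejects (q0 ∉ Accept), but the regex matches it → eliminate
  (D) 1*(01*01*)*: on ε the DFA stays in q0 and rejects (q0 ∉ Accept), but the regex matches it → eliminate
Only (B) is consistent with the DFA.
(B) (0|1)*11(0|1)*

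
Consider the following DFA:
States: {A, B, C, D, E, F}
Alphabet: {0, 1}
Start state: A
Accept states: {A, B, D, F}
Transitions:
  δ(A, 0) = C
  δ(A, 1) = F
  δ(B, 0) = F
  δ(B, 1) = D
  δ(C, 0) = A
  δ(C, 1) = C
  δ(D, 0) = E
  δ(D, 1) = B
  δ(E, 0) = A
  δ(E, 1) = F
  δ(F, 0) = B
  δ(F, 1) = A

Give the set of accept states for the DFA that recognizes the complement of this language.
Complement accept states = All states \ Original accept states
= {A, B, C, D, E, F} \ {A, B, D, F}
{C, E}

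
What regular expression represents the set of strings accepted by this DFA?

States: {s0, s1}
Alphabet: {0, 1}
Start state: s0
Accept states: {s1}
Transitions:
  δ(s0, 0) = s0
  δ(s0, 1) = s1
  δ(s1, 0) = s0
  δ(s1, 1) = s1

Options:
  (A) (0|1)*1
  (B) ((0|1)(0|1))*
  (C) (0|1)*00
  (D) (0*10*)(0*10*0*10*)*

Check each option against the DFA on short strings; one disagreement eliminates an option:
  (A) (0|1)*1: agrees with the DFA on every string of length ≤ 6
  (B) ((0|1)(0|1))*: on ε the DFA stays in s0 and rejects (s0 ∉ Accept), but the regex matches it → eliminate
  (C) (0|1)*00: on '1' the DFA goes s0 → s1 and accepts (s1 ∈ Accept), but the regex does not match it → eliminate
  (D) (0*10*)(0*10*0*10*)*: on '10' the DFA goes s0 → s1 → s0 and rejects (s0 ∉ Accept), but the regex matches it → eliminate
Only (A) is consistent with the DFA.
(A) (0|1)*1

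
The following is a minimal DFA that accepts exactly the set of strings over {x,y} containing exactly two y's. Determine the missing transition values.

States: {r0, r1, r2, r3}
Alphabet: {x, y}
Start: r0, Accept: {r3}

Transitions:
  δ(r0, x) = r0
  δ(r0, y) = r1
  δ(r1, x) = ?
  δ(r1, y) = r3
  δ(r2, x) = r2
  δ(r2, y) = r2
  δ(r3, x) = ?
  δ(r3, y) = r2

From the language and accept set, identify what each state tracks — r0: zero y's; r1: one y; r2: ≥ three y's (dead); r3: two y's.
Each missing δ(q, a) is the state matching the new tracked value after reading a.
δ(r1, x) = r1; δ(r3, x) = r3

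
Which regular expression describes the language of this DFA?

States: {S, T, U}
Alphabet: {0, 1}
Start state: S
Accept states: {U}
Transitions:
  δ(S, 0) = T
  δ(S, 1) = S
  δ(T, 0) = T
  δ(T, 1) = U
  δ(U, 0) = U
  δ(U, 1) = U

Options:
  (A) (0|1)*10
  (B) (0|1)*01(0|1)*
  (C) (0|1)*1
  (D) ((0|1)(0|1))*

Check each option against the DFA on short strings; one disagreement eliminates an option:
  (A) (0|1)*10: on '01' the DFA goes S → T → U and accepts (U ∈ Accept), but the regex does not match it → eliminate
  (B) (0|1)*01(0|1)*: agrees with the DFA on every string of length ≤ 6
  (C) (0|1)*1: on '1' the DFA goes S → S and rejects (S ∉ Accept), but the regex matches it → eliminate
  (D) ((0|1)(0|1))*: on ε the DFA stays in S and rejects (S ∉ Accept), but the regex matches it → eliminate
Only (B) is consistent with the DFA.
(B) (0|1)*01(0|1)*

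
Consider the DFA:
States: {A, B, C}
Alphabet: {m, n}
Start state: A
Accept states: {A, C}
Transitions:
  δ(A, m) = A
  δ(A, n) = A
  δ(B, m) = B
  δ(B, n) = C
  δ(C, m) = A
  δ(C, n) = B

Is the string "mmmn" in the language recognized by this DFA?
Processing string "mmmn":
  A --m--> A
  A --m--> A
  A --m--> A
  A --n--> A
Final state: A
Accept states: {A, C}
Yes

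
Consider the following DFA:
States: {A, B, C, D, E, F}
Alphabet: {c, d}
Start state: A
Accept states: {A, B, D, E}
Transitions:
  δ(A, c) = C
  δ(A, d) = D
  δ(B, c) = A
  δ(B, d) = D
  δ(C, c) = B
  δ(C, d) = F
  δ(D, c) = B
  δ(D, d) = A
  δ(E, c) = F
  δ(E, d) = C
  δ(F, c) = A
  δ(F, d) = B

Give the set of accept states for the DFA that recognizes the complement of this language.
Complement accept states = All states \ Original accept states
= {A, B, C, D, E, F} \ {A, B, D, E}
{C, F}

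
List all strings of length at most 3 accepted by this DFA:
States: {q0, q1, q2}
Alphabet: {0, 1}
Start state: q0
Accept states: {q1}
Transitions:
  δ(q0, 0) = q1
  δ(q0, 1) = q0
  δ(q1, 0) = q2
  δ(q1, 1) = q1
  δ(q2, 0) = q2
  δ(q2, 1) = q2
0, 01, 10, 011, 101, 110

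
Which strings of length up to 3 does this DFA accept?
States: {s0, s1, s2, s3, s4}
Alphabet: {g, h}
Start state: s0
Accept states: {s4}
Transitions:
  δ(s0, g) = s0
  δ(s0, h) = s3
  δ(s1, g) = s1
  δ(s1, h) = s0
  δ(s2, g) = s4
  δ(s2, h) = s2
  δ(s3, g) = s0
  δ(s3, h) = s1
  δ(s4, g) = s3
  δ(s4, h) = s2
None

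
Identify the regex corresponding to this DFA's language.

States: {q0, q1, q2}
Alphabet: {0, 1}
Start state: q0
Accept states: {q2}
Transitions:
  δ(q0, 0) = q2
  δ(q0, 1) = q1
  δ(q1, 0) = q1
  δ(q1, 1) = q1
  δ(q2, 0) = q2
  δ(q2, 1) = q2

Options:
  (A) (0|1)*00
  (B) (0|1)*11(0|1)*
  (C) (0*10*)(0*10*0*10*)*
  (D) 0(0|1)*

Check each option against the DFA on short strings; one disagreement eliminates an option:
  (A) (0|1)*00: on '0' the DFA goes q0 → q2 and accepts (q2 ∈ Accept), but the regex does not match it → eliminate
  (B) (0|1)*11(0|1)*: on '0' the DFA goes q0 → q2 and accepts (q2 ∈ Accept), but the regex does not match it → eliminate
  (C) (0*10*)(0*10*0*10*)*: on '0' the DFA goes q0 → q2 and accepts (q2 ∈ Accept), but the regex does not match it → eliminate
  (D) 0(0|1)*: agrees with the DFA on every string of length ≤ 6
Only (D) is consistent with the DFA.
(D) 0(0|1)*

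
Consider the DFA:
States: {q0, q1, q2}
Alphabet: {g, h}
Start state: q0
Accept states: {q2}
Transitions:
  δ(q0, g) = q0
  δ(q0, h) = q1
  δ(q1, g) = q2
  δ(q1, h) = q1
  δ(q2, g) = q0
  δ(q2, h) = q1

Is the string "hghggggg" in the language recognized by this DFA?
Processing string "hghggggg":
  q0 --h--> q1
  q1 --g--> q2
  q2 --h--> q1
  q1 --g--> q2
  q2 --g--> q0
  q0 --g--> q0
  q0 --g--> q0
  q0 --g--> q0
Final state: q0
Accept states: {q2}
No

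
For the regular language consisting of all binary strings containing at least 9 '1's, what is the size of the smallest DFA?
By Myhill–Nerode, count the distinguishable equivalence classes: 10 classes — having seen 0, 1, …, 8, or ≥9 copies of '1'; any two classes i < j (j ≤ 9) are distinguished by the string 1^(9−j), which takes class j to 9 copies (accepted) but leaves class i below 9 (rejected).
10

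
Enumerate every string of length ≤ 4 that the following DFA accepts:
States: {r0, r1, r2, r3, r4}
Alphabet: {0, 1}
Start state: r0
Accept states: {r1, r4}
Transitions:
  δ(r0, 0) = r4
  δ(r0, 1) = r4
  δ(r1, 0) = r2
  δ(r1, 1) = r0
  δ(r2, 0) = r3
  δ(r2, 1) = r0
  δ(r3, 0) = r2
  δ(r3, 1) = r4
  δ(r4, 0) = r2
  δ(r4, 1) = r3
0, 1, 011, 111, 0001, 0010, 0011, 1001, 1010, 1011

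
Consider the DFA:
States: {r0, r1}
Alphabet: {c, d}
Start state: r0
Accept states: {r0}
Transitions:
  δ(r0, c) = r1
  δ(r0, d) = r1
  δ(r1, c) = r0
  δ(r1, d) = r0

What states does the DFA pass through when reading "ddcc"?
read 'd': r0 → r1
  read 'd': r1 → r0
  read 'c': r0 → r1
  read 'c': r1 → r0
r0 -> r1 -> r0 -> r1 -> r0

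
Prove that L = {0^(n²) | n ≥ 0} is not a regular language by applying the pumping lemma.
Assume L is regular with pumping length p. Idea: pumping adds a fixed amount, but gaps between consecutive squares grow.
Choose s = 0^(p²) (length p² ≥ p). By the pumping lemma, s = xyz with |xy| ≤ p, |y| > 0, so |y| = k with 1 ≤ k ≤ p. Then |xy²z| = p²+k. Since p² < p²+k ≤ p²+p < (p+1)², the length p²+k lies strictly between consecutive squares, so it is not a perfect square and xy²z ∉ L.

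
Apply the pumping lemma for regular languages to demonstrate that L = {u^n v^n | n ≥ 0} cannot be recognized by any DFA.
Assume L is regular with pumping length p. Idea: pumping the u-block changes the count balance.
Choose s = u^p v^p (length 2p ≥ p). By the pumping lemma, s = xyz with |xy| ≤ p, |y| > 0. So y = u^k for some k > 0 (since xy is entirely within the u's). Pumping gives xy²z = u^(p+k) v^p, which is not in L since p+k ≠ p.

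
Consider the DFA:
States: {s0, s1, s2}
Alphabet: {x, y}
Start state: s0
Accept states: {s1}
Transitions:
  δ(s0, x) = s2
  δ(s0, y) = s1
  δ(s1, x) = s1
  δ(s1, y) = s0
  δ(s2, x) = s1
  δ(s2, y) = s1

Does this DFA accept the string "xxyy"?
Processing string "xxyy":
  s0 --x--> s2
  s2 --x--> s1
  s1 --y--> s0
  s0 --y--> s1
Final state: s1
Accept states: {s1}
Yes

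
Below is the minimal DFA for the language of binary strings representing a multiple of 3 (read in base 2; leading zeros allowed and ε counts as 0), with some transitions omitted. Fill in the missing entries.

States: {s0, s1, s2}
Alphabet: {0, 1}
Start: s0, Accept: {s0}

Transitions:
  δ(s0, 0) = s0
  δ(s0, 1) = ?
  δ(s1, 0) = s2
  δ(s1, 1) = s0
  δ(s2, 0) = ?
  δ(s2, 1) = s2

From the language and accept set, identify what each state tracks — s0: value ≡ 0 (mod 3); s1: value ≡ 1 (mod 3); s2: value ≡ 2 (mod 3).
Each missing δ(q, a) is the state matching the new tracked value after reading a.
δ(s0, 1) = s1; δ(s2, 0) = s1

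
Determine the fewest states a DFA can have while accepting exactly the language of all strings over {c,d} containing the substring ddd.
By Myhill–Nerode, count the distinguishable equivalence classes: 4 classes — one per longest suffix of the input that is a prefix of 'ddd' (lengths 0 through 2), plus an absorbing 'already seen ddd' class.
4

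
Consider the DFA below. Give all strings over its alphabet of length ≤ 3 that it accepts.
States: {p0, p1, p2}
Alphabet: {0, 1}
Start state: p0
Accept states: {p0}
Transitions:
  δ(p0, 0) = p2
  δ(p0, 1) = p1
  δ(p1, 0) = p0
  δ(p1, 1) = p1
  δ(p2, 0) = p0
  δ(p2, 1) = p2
ε, 00, 10, 010, 110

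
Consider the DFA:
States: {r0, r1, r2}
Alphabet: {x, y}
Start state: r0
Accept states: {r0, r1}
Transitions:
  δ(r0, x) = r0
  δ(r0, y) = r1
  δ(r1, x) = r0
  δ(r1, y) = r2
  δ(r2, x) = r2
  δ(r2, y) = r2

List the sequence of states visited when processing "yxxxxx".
read 'y': r0 → r1
  read 'x': r1 → r0
  read 'x': r0 → r0
  read 'x': r0 → r0
  read 'x': r0 → r0
  read 'x': r0 → r0
r0 -> r1 -> r0 -> r0 -> r0 -> r0 -> r0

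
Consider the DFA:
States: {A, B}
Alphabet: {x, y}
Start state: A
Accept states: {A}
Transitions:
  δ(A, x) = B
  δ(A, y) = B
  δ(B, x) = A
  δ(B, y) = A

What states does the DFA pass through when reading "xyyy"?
read 'x': A → B
  read 'y': B → A
  read 'y': A → B
  read 'y': B → A
A -> B -> A -> B -> A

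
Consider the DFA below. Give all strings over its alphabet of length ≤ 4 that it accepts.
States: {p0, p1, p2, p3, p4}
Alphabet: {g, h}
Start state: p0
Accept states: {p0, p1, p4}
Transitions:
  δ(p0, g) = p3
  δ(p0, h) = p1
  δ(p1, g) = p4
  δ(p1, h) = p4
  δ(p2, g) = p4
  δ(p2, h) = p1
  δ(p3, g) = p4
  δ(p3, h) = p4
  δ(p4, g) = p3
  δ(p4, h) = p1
ε, h, gg, gh, hg, hh, ggh, ghh, hgh, hhh, gggg, gggh, gghg, gghh, ghgg, ghgh, ghhg, ghhh, hggg, hggh, hghg, hghh, hhgg, hhgh, hhhg, hhhh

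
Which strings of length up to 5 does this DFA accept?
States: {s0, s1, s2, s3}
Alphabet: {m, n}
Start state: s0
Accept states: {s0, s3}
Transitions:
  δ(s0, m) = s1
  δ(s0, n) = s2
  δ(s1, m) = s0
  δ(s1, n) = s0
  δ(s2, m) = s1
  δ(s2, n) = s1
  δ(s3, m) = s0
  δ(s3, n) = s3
ε, mm, mn, nmm, nmn, nnm, nnn, mmmm, mmmn, mnmm, mnmn, mmnmm, mmnmn, mmnnm, mmnnn, mnnmm, mnnmn, mnnnm, mnnnn, nmmmm, nmmmn, nmnmm, nmnmn, nnmmm, nnmmn, nnnmm, nnnmn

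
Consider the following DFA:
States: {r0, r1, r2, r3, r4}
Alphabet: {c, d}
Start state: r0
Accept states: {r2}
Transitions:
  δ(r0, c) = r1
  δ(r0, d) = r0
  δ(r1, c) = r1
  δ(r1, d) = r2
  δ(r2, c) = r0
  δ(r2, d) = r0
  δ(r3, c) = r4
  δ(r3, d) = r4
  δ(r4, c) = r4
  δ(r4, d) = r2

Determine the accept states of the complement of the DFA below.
Complement accept states = All states \ Original accept states
= {r0, r1, r2, r3, r4} \ {r2}
{r0, r1, r3, r4}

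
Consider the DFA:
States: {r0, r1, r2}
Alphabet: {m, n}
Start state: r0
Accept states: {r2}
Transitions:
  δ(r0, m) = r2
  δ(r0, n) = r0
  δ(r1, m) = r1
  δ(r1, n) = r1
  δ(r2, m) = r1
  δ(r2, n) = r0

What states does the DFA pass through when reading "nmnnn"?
read 'n': r0 → r0
  read 'm': r0 → r2
  read 'n': r2 → r0
  read 'n': r0 → r0
  read 'n': r0 → r0
r0 -> r0 -> r2 -> r0 -> r0 -> r0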